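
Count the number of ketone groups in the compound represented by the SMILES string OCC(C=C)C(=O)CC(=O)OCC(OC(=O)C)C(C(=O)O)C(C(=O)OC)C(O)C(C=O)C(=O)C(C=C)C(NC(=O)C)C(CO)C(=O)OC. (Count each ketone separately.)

2

Working along the chain:
  HOCH2: HO– on an sp³ carbon → alcohol.
  CH(CH=CH2): pendant –CH=CH2: C=C double bond → alkene.
  CO: –C(=O)– with carbon on both sides → ketone.
  CH2COOCH2: –C(=O)–O–C with C on the carbonyl side → ester.
  CH(OCOCH3): pendant –OC(=O)CH3: an acyloxy group → ester.
  CH(COOH): pendant –COOH: carbonyl C bonded to C and –OH → carboxylic acid.
  CH(COOCH3): pendant –COOCH3: carbonyl C bonded to C and –OCH3 → ester.
  CH(OH): –OH on an sp³ carbon → alcohol (secondary).
  CH(CHO): pendant –CHO: carbonyl C bonded to C and H → aldehyde.
  CO: –C(=O)– with carbon on both sides → ketone.
  CH(CH=CH2): pendant –CH=CH2: C=C double bond → alkene.
  CH(NHCOCH3): pendant –NHC(=O)CH3: N bonded to a carbonyl → amide (not amine).
  CH(CH2OH): pendant –CH2OH on an sp³ backbone C → alcohol.
  COOCH3: –C(=O)OCH3: carbonyl C bonded to C and to –OCH3 → ester (not ketone + ether).
Ketone appears at: CO, CO → 2.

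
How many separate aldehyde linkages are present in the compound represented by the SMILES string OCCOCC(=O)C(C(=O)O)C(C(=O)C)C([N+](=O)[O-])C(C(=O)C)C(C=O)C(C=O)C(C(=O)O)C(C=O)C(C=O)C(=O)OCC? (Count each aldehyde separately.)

HO– on an sp³ carbon → alcohol.
C–O–C with sp³ carbons on both sides and no adjacent C=O → ether.
–C(=O)– with carbon on both sides → ketone.
pendant –COOH: carbonyl C bonded to C and –OH → carboxylic acid.
pendant –COCH3: carbonyl C bonded to two carbons → ketone.
–NO2 on an sp³ carbon → nitro (the N=O is not a carbonyl).
pendant –COCH3: carbonyl C bonded to two carbons → ketone.
pendant –CHO: carbonyl C bonded to C and H → aldehyde.
pendant –CHO: carbonyl C bonded to C and H → aldehyde.
pendant –COOH: carbonyl C bonded to C and –OH → carboxylic acid.
pendant –CHO: carbonyl C bonded to C and H → aldehyde.
pendant –CHO: carbonyl C bonded to C and H → aldehyde.
–C(=O)OCH2CH3: carbonyl C bonded to C and to –OEt → ester.
Aldehyde appears at: CH(CHO), CH(CHO), CH(CHO), CH(CHO) → 4.

4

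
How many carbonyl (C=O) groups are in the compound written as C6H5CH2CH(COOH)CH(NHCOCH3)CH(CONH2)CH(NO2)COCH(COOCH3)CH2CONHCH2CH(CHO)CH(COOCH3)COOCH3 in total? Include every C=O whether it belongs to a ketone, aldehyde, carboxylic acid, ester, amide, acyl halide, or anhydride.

9

CH(COOH): carboxylic acid, 1 C=O (running total 1).
CH(NHCOCH3): amide, 1 C=O (running total 2).
CH(CONH2): amide, 1 C=O (running total 3).
CO: ketone, 1 C=O (running total 4).
CH(COOCH3): ester, 1 C=O (running total 5).
CH2CONHCH2: amide, 1 C=O (running total 6).
CH(CHO): aldehyde, 1 C=O (running total 7).
CH(COOCH3): ester, 1 C=O (running total 8).
COOCH3: ester, 1 C=O (running total 9).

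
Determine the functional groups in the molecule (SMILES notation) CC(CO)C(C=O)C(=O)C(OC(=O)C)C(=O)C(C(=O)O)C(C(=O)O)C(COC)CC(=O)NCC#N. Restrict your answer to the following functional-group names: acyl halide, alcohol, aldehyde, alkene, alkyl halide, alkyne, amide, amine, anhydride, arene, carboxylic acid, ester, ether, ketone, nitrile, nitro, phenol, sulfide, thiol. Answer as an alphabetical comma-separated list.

alcohol, aldehyde, amide, carboxylic acid, ester, ether, ketone, nitrile

pendant –CH2OH on an sp³ backbone C → alcohol.
pendant –CHO: carbonyl C bonded to C and H → aldehyde.
–C(=O)– with carbon on both sides → ketone.
pendant –OC(=O)CH3: an acyloxy group → ester.
–C(=O)– with carbon on both sides → ketone.
pendant –COOH: carbonyl C bonded to C and –OH → carboxylic acid.
pendant –COOH: carbonyl C bonded to C and –OH → carboxylic acid.
pendant –CH2OCH3: C–O–C linkage → ether.
–C(=O)–N– linkage → amide (the N is not an amine).
–C≡N: carbon triple-bonded to nitrogen → nitrile.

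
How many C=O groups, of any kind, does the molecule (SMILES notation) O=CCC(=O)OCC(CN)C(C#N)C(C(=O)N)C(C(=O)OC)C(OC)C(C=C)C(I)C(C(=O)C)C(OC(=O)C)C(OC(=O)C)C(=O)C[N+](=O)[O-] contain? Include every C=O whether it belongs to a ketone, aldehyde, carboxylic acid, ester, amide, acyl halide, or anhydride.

8

OHC: aldehyde, 1 C=O (running total 1).
CH2COOCH2: ester, 1 C=O (running total 2).
CH(CONH2): amide, 1 C=O (running total 3).
CH(COOCH3): ester, 1 C=O (running total 4).
CH(COCH3): ketone, 1 C=O (running total 5).
CH(OCOCH3): ester, 1 C=O (running total 6).
CH(OCOCH3): ester, 1 C=O (running total 7).
CO: ketone, 1 C=O (running total 8).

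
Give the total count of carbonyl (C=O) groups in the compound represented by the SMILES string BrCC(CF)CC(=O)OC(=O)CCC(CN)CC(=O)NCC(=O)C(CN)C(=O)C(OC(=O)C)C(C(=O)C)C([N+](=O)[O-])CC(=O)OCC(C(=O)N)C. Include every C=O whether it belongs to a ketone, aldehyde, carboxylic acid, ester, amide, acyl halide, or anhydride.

CH2CO-O-COCH2: anhydride, 2 C=O (running total 2).
CH2CONHCH2: amide, 1 C=O (running total 3).
CO: ketone, 1 C=O (running total 4).
CO: ketone, 1 C=O (running total 5).
CH(OCOCH3): ester, 1 C=O (running total 6).
CH(COCH3): ketone, 1 C=O (running total 7).
CH2COOCH2: ester, 1 C=O (running total 8).
CH(CONH2): amide, 1 C=O (running total 9).

9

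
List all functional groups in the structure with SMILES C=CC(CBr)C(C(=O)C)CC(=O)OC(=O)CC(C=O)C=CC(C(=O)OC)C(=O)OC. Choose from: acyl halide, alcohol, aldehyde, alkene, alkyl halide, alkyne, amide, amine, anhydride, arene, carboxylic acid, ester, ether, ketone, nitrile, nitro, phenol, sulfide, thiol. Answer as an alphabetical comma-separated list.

aldehyde, alkene, alkyl halide, anhydride, ester, ketone

C=C double bond → alkene.
pendant –CH2X: halogen on sp³ carbon → alkyl halide.
pendant –COCH3: carbonyl C bonded to two carbons → ketone.
two acyl groups sharing one oxygen, –C(=O)–O–C(=O)– → anhydride.
pendant –CHO: carbonyl C bonded to C and H → aldehyde.
C=C double bond → alkene.
pendant –COOCH3: carbonyl C bonded to C and –OCH3 → ester.
–C(=O)OCH3: carbonyl C bonded to C and to –OCH3 → ester (not ketone + ether).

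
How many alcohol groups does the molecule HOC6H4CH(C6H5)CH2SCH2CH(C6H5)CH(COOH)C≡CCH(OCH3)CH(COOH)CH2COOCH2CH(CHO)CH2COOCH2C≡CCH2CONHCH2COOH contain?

Taking each segment in turn:
  HOC6H4: –OH attached directly to an aromatic ring → phenol (not alcohol); the ring itself is an arene.
  CH(C6H5): pendant –C6H5: benzene ring → arene.
  CH2SCH2: C–S–C linkage → sulfide (thioether).
  CH(C6H5): pendant –C6H5: benzene ring → arene.
  CH(COOH): pendant –COOH: carbonyl C bonded to C and –OH → carboxylic acid.
  C≡C: C≡C triple bond → alkyne.
  CH(OCH3): pendant –OCH3: C–O–C with sp³ C, no adjacent C=O → ether.
  CH(COOH): pendant –COOH: carbonyl C bonded to C and –OH → carboxylic acid.
  CH2COOCH2: –C(=O)–O–C with C on the carbonyl side → ester.
  CH(CHO): pendant –CHO: carbonyl C bonded to C and H → aldehyde.
  CH2COOCH2: –C(=O)–O–C with C on the carbonyl side → ester.
  C≡C: C≡C triple bond → alkyne.
  CH2CONHCH2: –C(=O)–N– linkage → amide (the N is not an amine).
  COOH: –COOH: carbonyl C bonded to –OH and C → carboxylic acid (the –OH is not a separate alcohol).
No segment is a alcohol: HOC6H4 is arene/phenol, not alcohol; CH(COOH) is carboxylic acid, not alcohol; CH(OCH3) is ether, not alcohol. → 0.

0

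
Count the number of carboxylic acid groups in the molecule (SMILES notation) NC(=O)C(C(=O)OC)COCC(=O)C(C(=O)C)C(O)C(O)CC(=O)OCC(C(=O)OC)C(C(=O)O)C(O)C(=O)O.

2

–C(=O)NH2: carbonyl C bonded to C and to N → amide (the N is not a separate amine).
pendant –COOCH3: carbonyl C bonded to C and –OCH3 → ester.
C–O–C with sp³ carbons on both sides and no adjacent C=O → ether.
–C(=O)– with carbon on both sides → ketone.
pendant –COCH3: carbonyl C bonded to two carbons → ketone.
–OH on an sp³ carbon → alcohol (secondary).
–OH on an sp³ carbon → alcohol (secondary).
–C(=O)–O–C with C on the carbonyl side → ester.
pendant –COOCH3: carbonyl C bonded to C and –OCH3 → ester.
pendant –COOH: carbonyl C bonded to C and –OH → carboxylic acid.
–OH on an sp³ carbon → alcohol (secondary).
–COOH: carbonyl C bonded to –OH and C → carboxylic acid (the –OH is not a separate alcohol).
Carboxylic acid appears at: CH(COOH), COOH → 2.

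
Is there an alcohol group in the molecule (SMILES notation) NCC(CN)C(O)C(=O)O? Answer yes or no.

Taking each segment in turn:
  H2NCH2: –NH2 on an sp³ carbon with no adjacent C=O → amine.
  CH(CH2NH2): pendant –CH2NH2: N on sp³ C, no adjacent C=O → amine.
  CH(OH): –OH on an sp³ carbon → alcohol (secondary).
  COOH: –COOH: carbonyl C bonded to –OH and C → carboxylic acid (the –OH is not a separate alcohol).
The CH(OH) segment supplies the alcohol: –OH on an sp³ carbon → alcohol (secondary).

yes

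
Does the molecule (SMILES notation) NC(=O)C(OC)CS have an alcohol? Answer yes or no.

no

Working along the chain:
  H2NCO: –C(=O)NH2: carbonyl C bonded to C and to N → amide (the N is not a separate amine).
  CH(OCH3): pendant –OCH3: C–O–C with sp³ C, no adjacent C=O → ether.
  CH2SH: –SH on an sp³ carbon → thiol.
The groups actually present are: amide, ether, thiol.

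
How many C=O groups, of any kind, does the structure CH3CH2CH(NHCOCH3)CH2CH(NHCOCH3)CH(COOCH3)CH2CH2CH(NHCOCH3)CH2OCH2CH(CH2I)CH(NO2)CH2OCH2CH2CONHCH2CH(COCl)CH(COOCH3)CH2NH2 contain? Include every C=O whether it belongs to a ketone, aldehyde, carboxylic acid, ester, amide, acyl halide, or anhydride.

CH(NHCOCH3): amide, 1 C=O (running total 1).
CH(NHCOCH3): amide, 1 C=O (running total 2).
CH(COOCH3): ester, 1 C=O (running total 3).
CH(NHCOCH3): amide, 1 C=O (running total 4).
CH2CONHCH2: amide, 1 C=O (running total 5).
CH(COCl): acyl halide, 1 C=O (running total 6).
CH(COOCH3): ester, 1 C=O (running total 7).

7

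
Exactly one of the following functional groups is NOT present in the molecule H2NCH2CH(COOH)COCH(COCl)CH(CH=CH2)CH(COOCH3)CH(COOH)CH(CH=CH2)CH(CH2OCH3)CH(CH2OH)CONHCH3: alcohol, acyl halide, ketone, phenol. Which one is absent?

alcohol: present (CH(CH2OH) — pendant –CH2OH on an sp³ backbone C → alcohol).
acyl halide: present (CH(COCl) — pendant –C(=O)X: carbonyl C bonded to C and halogen → acyl halide).
ketone: present (CO — –C(=O)– with carbon on both sides → ketone).
phenol: absent. In CH(CH2OH), the –OH is on an sp³ carbon, not on an aromatic ring, so it is an alcohol.

phenol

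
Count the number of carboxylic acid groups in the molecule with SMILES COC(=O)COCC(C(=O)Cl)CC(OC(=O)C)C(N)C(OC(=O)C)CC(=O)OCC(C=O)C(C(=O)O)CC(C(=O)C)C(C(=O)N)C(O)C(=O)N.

1

Taking each segment in turn:
  CH3OOC: CH3O–C(=O)–: carbonyl C bonded to C and to –OCH3 → ester (not ketone + ether).
  CH2OCH2: C–O–C with sp³ carbons on both sides and no adjacent C=O → ether.
  CH(COCl): pendant –C(=O)X: carbonyl C bonded to C and halogen → acyl halide.
  CH(OCOCH3): pendant –OC(=O)CH3: an acyloxy group → ester.
  CH(NH2): –NH2 on an sp³ carbon with no adjacent C=O → amine.
  CH(OCOCH3): pendant –OC(=O)CH3: an acyloxy group → ester.
  CH2COOCH2: –C(=O)–O–C with C on the carbonyl side → ester.
  CH(CHO): pendant –CHO: carbonyl C bonded to C and H → aldehyde.
  CH(COOH): pendant –COOH: carbonyl C bonded to C and –OH → carboxylic acid.
  CH(COCH3): pendant –COCH3: carbonyl C bonded to two carbons → ketone.
  CH(CONH2): pendant –CONH2: carbonyl C bonded to C and N → amide.
  CH(OH): –OH on an sp³ carbon → alcohol (secondary).
  CONH2: –C(=O)NH2: carbonyl C bonded to C and to N → amide (the N is not a separate amine).
Carboxylic acid appears at: CH(COOH) → 1.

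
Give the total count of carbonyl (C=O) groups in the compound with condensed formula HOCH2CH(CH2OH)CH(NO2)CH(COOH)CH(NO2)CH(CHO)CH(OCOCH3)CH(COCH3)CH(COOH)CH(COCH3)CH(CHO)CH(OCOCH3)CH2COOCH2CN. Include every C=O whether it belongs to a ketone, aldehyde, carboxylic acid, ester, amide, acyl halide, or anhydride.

CH(COOH): carboxylic acid, 1 C=O (running total 1).
CH(CHO): aldehyde, 1 C=O (running total 2).
CH(OCOCH3): ester, 1 C=O (running total 3).
CH(COCH3): ketone, 1 C=O (running total 4).
CH(COOH): carboxylic acid, 1 C=O (running total 5).
CH(COCH3): ketone, 1 C=O (running total 6).
CH(CHO): aldehyde, 1 C=O (running total 7).
CH(OCOCH3): ester, 1 C=O (running total 8).
CH2COOCH2: ester, 1 C=O (running total 9).

9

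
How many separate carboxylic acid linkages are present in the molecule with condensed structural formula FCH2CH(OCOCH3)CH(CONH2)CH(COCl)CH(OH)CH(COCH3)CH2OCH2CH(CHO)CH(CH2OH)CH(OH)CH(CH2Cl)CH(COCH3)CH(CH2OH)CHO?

0

halogen on an sp³ carbon → alkyl halide.
pendant –OC(=O)CH3: an acyloxy group → ester.
pendant –CONH2: carbonyl C bonded to C and N → amide.
pendant –C(=O)X: carbonyl C bonded to C and halogen → acyl halide.
–OH on an sp³ carbon → alcohol (secondary).
pendant –COCH3: carbonyl C bonded to two carbons → ketone.
C–O–C with sp³ carbons on both sides and no adjacent C=O → ether.
pendant –CHO: carbonyl C bonded to C and H → aldehyde.
pendant –CH2OH on an sp³ backbone C → alcohol.
–OH on an sp³ carbon → alcohol (secondary).
pendant –CH2X: halogen on sp³ carbon → alkyl halide.
pendant –COCH3: carbonyl C bonded to two carbons → ketone.
pendant –CH2OH on an sp³ backbone C → alcohol.
terminal –CHO: carbonyl C bonded to H and C → aldehyde.
No segment is a carboxylic acid: CH(OCOCH3) is ester, not carboxylic acid; CH(CONH2) is amide, not carboxylic acid; CH(OH) is alcohol, not carboxylic acid. → 0.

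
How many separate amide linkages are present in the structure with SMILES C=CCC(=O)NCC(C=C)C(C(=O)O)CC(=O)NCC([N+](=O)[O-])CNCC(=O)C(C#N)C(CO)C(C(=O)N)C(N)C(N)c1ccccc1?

3

C=C double bond → alkene.
–C(=O)–N– linkage → amide (the N is not an amine).
pendant –CH=CH2: C=C double bond → alkene.
pendant –COOH: carbonyl C bonded to C and –OH → carboxylic acid.
–C(=O)–N– linkage → amide (the N is not an amine).
–NO2 on an sp³ carbon → nitro (the N=O is not a carbonyl).
C–N–C with sp³ carbons and no adjacent C=O → amine (secondary).
–C(=O)– with carbon on both sides → ketone.
pendant –C≡N: nitrile.
pendant –CH2OH on an sp³ backbone C → alcohol.
pendant –CONH2: carbonyl C bonded to C and N → amide.
–NH2 on an sp³ carbon with no adjacent C=O → amine.
–NH2 on an sp³ carbon with no adjacent C=O → amine.
–C6H5 phenyl ring → arene.
Amide appears at: CH2CONHCH2, CH2CONHCH2, CH(CONH2) → 3.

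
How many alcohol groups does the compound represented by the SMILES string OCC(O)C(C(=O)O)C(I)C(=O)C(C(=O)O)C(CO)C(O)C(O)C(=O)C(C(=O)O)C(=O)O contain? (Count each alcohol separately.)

5

Reading the structure from left to right:
  HOCH2: HO– on an sp³ carbon → alcohol.
  CH(OH): –OH on an sp³ carbon → alcohol (secondary).
  CH(COOH): pendant –COOH: carbonyl C bonded to C and –OH → carboxylic acid.
  CH(I): halogen on an sp³ carbon → alkyl halide.
  CO: –C(=O)– with carbon on both sides → ketone.
  CH(COOH): pendant –COOH: carbonyl C bonded to C and –OH → carboxylic acid.
  CH(CH2OH): pendant –CH2OH on an sp³ backbone C → alcohol.
  CH(OH): –OH on an sp³ carbon → alcohol (secondary).
  CH(OH): –OH on an sp³ carbon → alcohol (secondary).
  CO: –C(=O)– with carbon on both sides → ketone.
  CH(COOH): pendant –COOH: carbonyl C bonded to C and –OH → carboxylic acid.
  COOH: –COOH: carbonyl C bonded to –OH and C → carboxylic acid (the –OH is not a separate alcohol).
Alcohol appears at: HOCH2, CH(OH), CH(CH2OH), CH(OH), CH(OH) → 5.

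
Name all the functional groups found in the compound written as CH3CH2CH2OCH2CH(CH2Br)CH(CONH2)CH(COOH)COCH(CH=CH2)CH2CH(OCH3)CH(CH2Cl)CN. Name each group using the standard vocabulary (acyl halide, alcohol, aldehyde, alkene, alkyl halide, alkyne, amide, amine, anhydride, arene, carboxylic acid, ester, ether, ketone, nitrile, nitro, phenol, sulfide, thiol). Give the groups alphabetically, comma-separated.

Taking each segment in turn:
  CH2OCH2: C–O–C with sp³ carbons on both sides and no adjacent C=O → ether.
  CH(CH2Br): pendant –CH2X: halogen on sp³ carbon → alkyl halide.
  CH(CONH2): pendant –CONH2: carbonyl C bonded to C and N → amide.
  CH(COOH): pendant –COOH: carbonyl C bonded to C and –OH → carboxylic acid.
  CO: –C(=O)– with carbon on both sides → ketone.
  CH(CH=CH2): pendant –CH=CH2: C=C double bond → alkene.
  CH(OCH3): pendant –OCH3: C–O–C with sp³ C, no adjacent C=O → ether.
  CH(CH2Cl): pendant –CH2X: halogen on sp³ carbon → alkyl halide.
  CN: –C≡N: carbon triple-bonded to nitrogen → nitrile.

alkene, alkyl halide, amide, carboxylic acid, ether, ketone, nitrile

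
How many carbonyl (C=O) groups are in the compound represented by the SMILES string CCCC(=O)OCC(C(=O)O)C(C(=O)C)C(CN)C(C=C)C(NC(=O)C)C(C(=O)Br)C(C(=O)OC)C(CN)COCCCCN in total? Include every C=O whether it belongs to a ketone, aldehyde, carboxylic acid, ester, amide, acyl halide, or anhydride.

CH2COOCH2: ester, 1 C=O (running total 1).
CH(COOH): carboxylic acid, 1 C=O (running total 2).
CH(COCH3): ketone, 1 C=O (running total 3).
CH(NHCOCH3): amide, 1 C=O (running total 4).
CH(COBr): acyl halide, 1 C=O (running total 5).
CH(COOCH3): ester, 1 C=O (running total 6).

6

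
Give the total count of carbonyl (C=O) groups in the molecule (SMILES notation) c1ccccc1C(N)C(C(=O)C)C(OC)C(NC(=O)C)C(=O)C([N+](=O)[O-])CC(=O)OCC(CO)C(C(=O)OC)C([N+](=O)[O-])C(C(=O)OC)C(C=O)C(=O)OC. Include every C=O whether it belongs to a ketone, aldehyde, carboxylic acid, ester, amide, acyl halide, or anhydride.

8

CH(COCH3): ketone, 1 C=O (running total 1).
CH(NHCOCH3): amide, 1 C=O (running total 2).
CO: ketone, 1 C=O (running total 3).
CH2COOCH2: ester, 1 C=O (running total 4).
CH(COOCH3): ester, 1 C=O (running total 5).
CH(COOCH3): ester, 1 C=O (running total 6).
CH(CHO): aldehyde, 1 C=O (running total 7).
COOCH3: ester, 1 C=O (running total 8).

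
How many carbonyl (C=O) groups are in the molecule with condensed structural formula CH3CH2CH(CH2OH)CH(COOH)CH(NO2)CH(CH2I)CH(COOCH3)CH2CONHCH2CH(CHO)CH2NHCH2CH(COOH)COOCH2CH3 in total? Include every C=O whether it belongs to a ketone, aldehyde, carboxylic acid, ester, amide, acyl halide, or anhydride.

6

CH(COOH): carboxylic acid, 1 C=O (running total 1).
CH(COOCH3): ester, 1 C=O (running total 2).
CH2CONHCH2: amide, 1 C=O (running total 3).
CH(CHO): aldehyde, 1 C=O (running total 4).
CH(COOH): carboxylic acid, 1 C=O (running total 5).
COOCH2CH3: ester, 1 C=O (running total 6).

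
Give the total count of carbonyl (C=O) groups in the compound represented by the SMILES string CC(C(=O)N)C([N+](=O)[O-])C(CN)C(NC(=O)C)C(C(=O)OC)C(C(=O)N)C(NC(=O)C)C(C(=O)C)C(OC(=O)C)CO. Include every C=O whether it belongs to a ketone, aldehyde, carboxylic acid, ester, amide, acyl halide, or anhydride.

CH(CONH2): amide, 1 C=O (running total 1).
CH(NHCOCH3): amide, 1 C=O (running total 2).
CH(COOCH3): ester, 1 C=O (running total 3).
CH(CONH2): amide, 1 C=O (running total 4).
CH(NHCOCH3): amide, 1 C=O (running total 5).
CH(COCH3): ketone, 1 C=O (running total 6).
CH(OCOCH3): ester, 1 C=O (running total 7).

7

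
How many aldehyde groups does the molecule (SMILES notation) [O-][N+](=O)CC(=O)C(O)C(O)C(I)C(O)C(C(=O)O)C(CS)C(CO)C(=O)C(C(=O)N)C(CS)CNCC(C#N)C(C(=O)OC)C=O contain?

1

Reading the structure from left to right:
  O2NCH2: –NO2 on carbon → nitro group.
  CO: –C(=O)– with carbon on both sides → ketone.
  CH(OH): –OH on an sp³ carbon → alcohol (secondary).
  CH(OH): –OH on an sp³ carbon → alcohol (secondary).
  CH(I): halogen on an sp³ carbon → alkyl halide.
  CH(OH): –OH on an sp³ carbon → alcohol (secondary).
  CH(COOH): pendant –COOH: carbonyl C bonded to C and –OH → carboxylic acid.
  CH(CH2SH): pendant –CH2SH → thiol.
  CH(CH2OH): pendant –CH2OH on an sp³ backbone C → alcohol.
  CO: –C(=O)– with carbon on both sides → ketone.
  CH(CONH2): pendant –CONH2: carbonyl C bonded to C and N → amide.
  CH(CH2SH): pendant –CH2SH → thiol.
  CH2NHCH2: C–N–C with sp³ carbons and no adjacent C=O → amine (secondary).
  CH(CN): pendant –C≡N: nitrile.
  CH(COOCH3): pendant –COOCH3: carbonyl C bonded to C and –OCH3 → ester.
  CHO: terminal –CHO: carbonyl C bonded to H and C → aldehyde.
Aldehyde appears at: CHO → 1.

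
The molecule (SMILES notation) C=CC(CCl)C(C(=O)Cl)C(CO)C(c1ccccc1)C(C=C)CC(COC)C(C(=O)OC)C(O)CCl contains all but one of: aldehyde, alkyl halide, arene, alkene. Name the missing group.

aldehyde

arene: present (CH(C6H5) — pendant –C6H5: benzene ring → arene).
alkene: present (CH2=CH — C=C double bond → alkene).
alkyl halide: present (CH(CH2Cl) — pendant –CH2X: halogen on sp³ carbon → alkyl halide).
aldehyde: no segment matches this pattern.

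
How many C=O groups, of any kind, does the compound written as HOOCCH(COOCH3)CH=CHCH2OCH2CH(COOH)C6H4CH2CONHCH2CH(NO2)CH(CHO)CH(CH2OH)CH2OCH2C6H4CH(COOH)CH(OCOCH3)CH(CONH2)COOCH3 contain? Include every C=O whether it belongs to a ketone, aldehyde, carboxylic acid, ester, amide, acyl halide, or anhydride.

9

HOOC: carboxylic acid, 1 C=O (running total 1).
CH(COOCH3): ester, 1 C=O (running total 2).
CH(COOH): carboxylic acid, 1 C=O (running total 3).
CH2CONHCH2: amide, 1 C=O (running total 4).
CH(CHO): aldehyde, 1 C=O (running total 5).
CH(COOH): carboxylic acid, 1 C=O (running total 6).
CH(OCOCH3): ester, 1 C=O (running total 7).
CH(CONH2): amide, 1 C=O (running total 8).
COOCH3: ester, 1 C=O (running total 9).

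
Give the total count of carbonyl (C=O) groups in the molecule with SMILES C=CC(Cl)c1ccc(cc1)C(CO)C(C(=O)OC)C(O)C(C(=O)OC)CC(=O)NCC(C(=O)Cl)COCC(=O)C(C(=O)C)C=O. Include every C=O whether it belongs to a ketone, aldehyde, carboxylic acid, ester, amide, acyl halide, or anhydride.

7

CH(COOCH3): ester, 1 C=O (running total 1).
CH(COOCH3): ester, 1 C=O (running total 2).
CH2CONHCH2: amide, 1 C=O (running total 3).
CH(COCl): acyl halide, 1 C=O (running total 4).
CO: ketone, 1 C=O (running total 5).
CH(COCH3): ketone, 1 C=O (running total 6).
CHO: aldehyde, 1 C=O (running total 7).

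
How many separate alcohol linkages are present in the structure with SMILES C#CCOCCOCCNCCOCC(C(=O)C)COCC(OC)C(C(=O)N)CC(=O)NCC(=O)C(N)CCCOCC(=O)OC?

0

C≡C triple bond → alkyne.
C–O–C with sp³ carbons on both sides and no adjacent C=O → ether.
C–O–C with sp³ carbons on both sides and no adjacent C=O → ether.
C–N–C with sp³ carbons and no adjacent C=O → amine (secondary).
C–O–C with sp³ carbons on both sides and no adjacent C=O → ether.
pendant –COCH3: carbonyl C bonded to two carbons → ketone.
C–O–C with sp³ carbons on both sides and no adjacent C=O → ether.
pendant –OCH3: C–O–C with sp³ C, no adjacent C=O → ether.
pendant –CONH2: carbonyl C bonded to C and N → amide.
–C(=O)–N– linkage → amide (the N is not an amine).
–C(=O)– with carbon on both sides → ketone.
–NH2 on an sp³ carbon with no adjacent C=O → amine.
C–O–C with sp³ carbons on both sides and no adjacent C=O → ether.
–C(=O)OCH3: carbonyl C bonded to C and to –OCH3 → ester (not ketone + ether).
No segment is a alcohol: CH2OCH2 is ether, not alcohol; CH2OCH2 is ether, not alcohol; CH2OCH2 is ether, not alcohol. → 0.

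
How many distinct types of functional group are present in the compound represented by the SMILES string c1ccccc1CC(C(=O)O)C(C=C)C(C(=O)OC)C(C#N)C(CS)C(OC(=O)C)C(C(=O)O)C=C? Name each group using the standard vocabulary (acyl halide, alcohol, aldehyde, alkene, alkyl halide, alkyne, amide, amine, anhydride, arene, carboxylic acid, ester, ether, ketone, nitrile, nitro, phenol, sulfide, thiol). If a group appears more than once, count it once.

6

C6H5– phenyl ring → arene.
pendant –COOH: carbonyl C bonded to C and –OH → carboxylic acid.
pendant –CH=CH2: C=C double bond → alkene.
pendant –COOCH3: carbonyl C bonded to C and –OCH3 → ester.
pendant –C≡N: nitrile.
pendant –CH2SH → thiol.
pendant –OC(=O)CH3: an acyloxy group → ester.
pendant –COOH: carbonyl C bonded to C and –OH → carboxylic acid.
C=C double bond → alkene.
Distinct types present: alkene, arene, carboxylic acid, ester, nitrile, thiol.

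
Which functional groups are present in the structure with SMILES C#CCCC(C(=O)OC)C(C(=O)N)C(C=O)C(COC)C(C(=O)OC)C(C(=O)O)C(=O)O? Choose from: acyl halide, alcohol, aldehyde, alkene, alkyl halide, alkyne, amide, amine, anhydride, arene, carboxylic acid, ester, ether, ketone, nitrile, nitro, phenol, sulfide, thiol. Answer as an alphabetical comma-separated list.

aldehyde, alkyne, amide, carboxylic acid, ester, ether

Working along the chain:
  HC≡C: C≡C triple bond → alkyne.
  CH(COOCH3): pendant –COOCH3: carbonyl C bonded to C and –OCH3 → ester.
  CH(CONH2): pendant –CONH2: carbonyl C bonded to C and N → amide.
  CH(CHO): pendant –CHO: carbonyl C bonded to C and H → aldehyde.
  CH(CH2OCH3): pendant –CH2OCH3: C–O–C linkage → ether.
  CH(COOCH3): pendant –COOCH3: carbonyl C bonded to C and –OCH3 → ester.
  CH(COOH): pendant –COOH: carbonyl C bonded to C and –OH → carboxylic acid.
  COOH: –COOH: carbonyl C bonded to –OH and C → carboxylic acid (the –OH is not a separate alcohol).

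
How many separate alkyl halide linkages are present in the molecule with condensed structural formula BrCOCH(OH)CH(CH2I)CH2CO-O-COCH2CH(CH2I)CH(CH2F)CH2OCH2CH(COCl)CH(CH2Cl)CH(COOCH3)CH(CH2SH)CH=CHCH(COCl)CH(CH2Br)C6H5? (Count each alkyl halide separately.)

5

–C(=O)Br: carbonyl C bonded to C and to a halogen → acyl halide (not alkyl halide).
–OH on an sp³ carbon → alcohol (secondary).
pendant –CH2X: halogen on sp³ carbon → alkyl halide.
two acyl groups sharing one oxygen, –C(=O)–O–C(=O)– → anhydride.
pendant –CH2X: halogen on sp³ carbon → alkyl halide.
pendant –CH2X: halogen on sp³ carbon → alkyl halide.
C–O–C with sp³ carbons on both sides and no adjacent C=O → ether.
pendant –C(=O)X: carbonyl C bonded to C and halogen → acyl halide.
pendant –CH2X: halogen on sp³ carbon → alkyl halide.
pendant –COOCH3: carbonyl C bonded to C and –OCH3 → ester.
pendant –CH2SH → thiol.
C=C double bond → alkene.
pendant –C(=O)X: carbonyl C bonded to C and halogen → acyl halide.
pendant –CH2X: halogen on sp³ carbon → alkyl halide.
–C6H5 phenyl ring → arene.
Alkyl halide appears at: CH(CH2I), CH(CH2I), CH(CH2F), CH(CH2Cl), CH(CH2Br) → 5.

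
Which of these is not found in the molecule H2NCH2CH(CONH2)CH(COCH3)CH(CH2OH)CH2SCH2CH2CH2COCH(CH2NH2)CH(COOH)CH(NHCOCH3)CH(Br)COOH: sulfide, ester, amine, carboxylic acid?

ester

sulfide: present (CH2SCH2 — C–S–C linkage → sulfide (thioether)).
carboxylic acid: present (CH(COOH) — pendant –COOH: carbonyl C bonded to C and –OH → carboxylic acid).
amine: present (H2NCH2 — –NH2 on an sp³ carbon with no adjacent C=O → amine).
ester: no segment matches this pattern.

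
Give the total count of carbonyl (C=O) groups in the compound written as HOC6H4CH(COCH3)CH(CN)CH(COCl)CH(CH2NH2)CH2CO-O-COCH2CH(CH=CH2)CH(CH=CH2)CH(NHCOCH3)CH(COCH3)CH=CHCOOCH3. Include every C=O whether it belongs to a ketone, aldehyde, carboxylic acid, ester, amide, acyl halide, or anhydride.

CH(COCH3): ketone, 1 C=O (running total 1).
CH(COCl): acyl halide, 1 C=O (running total 2).
CH2CO-O-COCH2: anhydride, 2 C=O (running total 4).
CH(NHCOCH3): amide, 1 C=O (running total 5).
CH(COCH3): ketone, 1 C=O (running total 6).
COOCH3: ester, 1 C=O (running total 7).

7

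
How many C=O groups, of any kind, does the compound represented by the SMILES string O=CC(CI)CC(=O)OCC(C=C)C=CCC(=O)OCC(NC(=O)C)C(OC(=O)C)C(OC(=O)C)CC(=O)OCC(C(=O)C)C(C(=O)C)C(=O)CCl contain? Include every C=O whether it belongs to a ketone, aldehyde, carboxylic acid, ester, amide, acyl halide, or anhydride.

10

OHC: aldehyde, 1 C=O (running total 1).
CH2COOCH2: ester, 1 C=O (running total 2).
CH2COOCH2: ester, 1 C=O (running total 3).
CH(NHCOCH3): amide, 1 C=O (running total 4).
CH(OCOCH3): ester, 1 C=O (running total 5).
CH(OCOCH3): ester, 1 C=O (running total 6).
CH2COOCH2: ester, 1 C=O (running total 7).
CH(COCH3): ketone, 1 C=O (running total 8).
CH(COCH3): ketone, 1 C=O (running total 9).
CO: ketone, 1 C=O (running total 10).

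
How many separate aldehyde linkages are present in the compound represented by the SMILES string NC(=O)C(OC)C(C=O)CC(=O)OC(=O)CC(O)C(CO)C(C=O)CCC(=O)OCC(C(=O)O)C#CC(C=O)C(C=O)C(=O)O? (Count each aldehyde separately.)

4

–C(=O)NH2: carbonyl C bonded to C and to N → amide (the N is not a separate amine).
pendant –OCH3: C–O–C with sp³ C, no adjacent C=O → ether.
pendant –CHO: carbonyl C bonded to C and H → aldehyde.
two acyl groups sharing one oxygen, –C(=O)–O–C(=O)– → anhydride.
–OH on an sp³ carbon → alcohol (secondary).
pendant –CH2OH on an sp³ backbone C → alcohol.
pendant –CHO: carbonyl C bonded to C and H → aldehyde.
–C(=O)–O–C with C on the carbonyl side → ester.
pendant –COOH: carbonyl C bonded to C and –OH → carboxylic acid.
C≡C triple bond → alkyne.
pendant –CHO: carbonyl C bonded to C and H → aldehyde.
pendant –CHO: carbonyl C bonded to C and H → aldehyde.
–COOH: carbonyl C bonded to –OH and C → carboxylic acid (the –OH is not a separate alcohol).
Aldehyde appears at: CH(CHO), CH(CHO), CH(CHO), CH(CHO) → 4.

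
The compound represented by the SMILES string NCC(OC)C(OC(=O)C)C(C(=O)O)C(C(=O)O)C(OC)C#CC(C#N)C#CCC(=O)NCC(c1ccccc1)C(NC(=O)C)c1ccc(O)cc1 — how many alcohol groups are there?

0

Reading the structure from left to right:
  H2NCH2: –NH2 on an sp³ carbon with no adjacent C=O → amine.
  CH(OCH3): pendant –OCH3: C–O–C with sp³ C, no adjacent C=O → ether.
  CH(OCOCH3): pendant –OC(=O)CH3: an acyloxy group → ester.
  CH(COOH): pendant –COOH: carbonyl C bonded to C and –OH → carboxylic acid.
  CH(COOH): pendant –COOH: carbonyl C bonded to C and –OH → carboxylic acid.
  CH(OCH3): pendant –OCH3: C–O–C with sp³ C, no adjacent C=O → ether.
  C≡C: C≡C triple bond → alkyne.
  CH(CN): pendant –C≡N: nitrile.
  C≡C: C≡C triple bond → alkyne.
  CH2CONHCH2: –C(=O)–N– linkage → amide (the N is not an amine).
  CH(C6H5): pendant –C6H5: benzene ring → arene.
  CH(NHCOCH3): pendant –NHC(=O)CH3: N bonded to a carbonyl → amide (not amine).
  C6H4OH: –OH attached directly to an aromatic ring → phenol (not alcohol); the ring itself is an arene.
No segment is a alcohol: CH(OCH3) is ether, not alcohol; CH(COOH) is carboxylic acid, not alcohol; CH(COOH) is carboxylic acid, not alcohol. → 0.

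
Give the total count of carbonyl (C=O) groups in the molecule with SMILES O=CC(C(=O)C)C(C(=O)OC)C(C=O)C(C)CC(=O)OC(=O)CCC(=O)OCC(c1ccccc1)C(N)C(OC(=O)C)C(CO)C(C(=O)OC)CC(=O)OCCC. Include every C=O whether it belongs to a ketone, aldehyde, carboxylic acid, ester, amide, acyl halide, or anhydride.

10

OHC: aldehyde, 1 C=O (running total 1).
CH(COCH3): ketone, 1 C=O (running total 2).
CH(COOCH3): ester, 1 C=O (running total 3).
CH(CHO): aldehyde, 1 C=O (running total 4).
CH2CO-O-COCH2: anhydride, 2 C=O (running total 6).
CH2COOCH2: ester, 1 C=O (running total 7).
CH(OCOCH3): ester, 1 C=O (running total 8).
CH(COOCH3): ester, 1 C=O (running total 9).
CH2COOCH2: ester, 1 C=O (running total 10).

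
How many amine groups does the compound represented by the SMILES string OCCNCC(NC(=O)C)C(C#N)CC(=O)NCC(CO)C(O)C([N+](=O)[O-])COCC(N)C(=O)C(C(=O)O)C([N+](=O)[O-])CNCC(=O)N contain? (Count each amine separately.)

3

Working along the chain:
  HOCH2: HO– on an sp³ carbon → alcohol.
  CH2NHCH2: C–N–C with sp³ carbons and no adjacent C=O → amine (secondary).
  CH(NHCOCH3): pendant –NHC(=O)CH3: N bonded to a carbonyl → amide (not amine).
  CH(CN): pendant –C≡N: nitrile.
  CH2CONHCH2: –C(=O)–N– linkage → amide (the N is not an amine).
  CH(CH2OH): pendant –CH2OH on an sp³ backbone C → alcohol.
  CH(OH): –OH on an sp³ carbon → alcohol (secondary).
  CH(NO2): –NO2 on an sp³ carbon → nitro (the N=O is not a carbonyl).
  CH2OCH2: C–O–C with sp³ carbons on both sides and no adjacent C=O → ether.
  CH(NH2): –NH2 on an sp³ carbon with no adjacent C=O → amine.
  CO: –C(=O)– with carbon on both sides → ketone.
  CH(COOH): pendant –COOH: carbonyl C bonded to C and –OH → carboxylic acid.
  CH(NO2): –NO2 on an sp³ carbon → nitro (the N=O is not a carbonyl).
  CH2NHCH2: C–N–C with sp³ carbons and no adjacent C=O → amine (secondary).
  CONH2: –C(=O)NH2: carbonyl C bonded to C and to N → amide (the N is not a separate amine).
Amine appears at: CH2NHCH2, CH(NH2), CH2NHCH2 → 3.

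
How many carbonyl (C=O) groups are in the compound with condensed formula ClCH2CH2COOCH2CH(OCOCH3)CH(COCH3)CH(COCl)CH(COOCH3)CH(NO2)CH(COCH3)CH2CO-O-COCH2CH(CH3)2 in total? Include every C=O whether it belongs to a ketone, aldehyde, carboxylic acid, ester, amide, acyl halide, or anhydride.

8

CH2COOCH2: ester, 1 C=O (running total 1).
CH(OCOCH3): ester, 1 C=O (running total 2).
CH(COCH3): ketone, 1 C=O (running total 3).
CH(COCl): acyl halide, 1 C=O (running total 4).
CH(COOCH3): ester, 1 C=O (running total 5).
CH(COCH3): ketone, 1 C=O (running total 6).
CH2CO-O-COCH2: anhydride, 2 C=O (running total 8).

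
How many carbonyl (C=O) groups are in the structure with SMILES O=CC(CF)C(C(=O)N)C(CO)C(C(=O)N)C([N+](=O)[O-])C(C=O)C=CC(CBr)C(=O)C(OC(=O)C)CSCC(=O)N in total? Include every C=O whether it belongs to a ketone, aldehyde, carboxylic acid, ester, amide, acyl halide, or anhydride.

OHC: aldehyde, 1 C=O (running total 1).
CH(CONH2): amide, 1 C=O (running total 2).
CH(CONH2): amide, 1 C=O (running total 3).
CH(CHO): aldehyde, 1 C=O (running total 4).
CO: ketone, 1 C=O (running total 5).
CH(OCOCH3): ester, 1 C=O (running total 6).
CONH2: amide, 1 C=O (running total 7).

7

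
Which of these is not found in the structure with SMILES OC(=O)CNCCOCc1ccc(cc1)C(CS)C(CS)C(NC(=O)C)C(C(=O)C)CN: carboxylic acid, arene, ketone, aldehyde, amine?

ketone: present (CH(COCH3) — pendant –COCH3: carbonyl C bonded to two carbons → ketone).
arene: present (C6H4 — para-disubstituted benzene ring → arene).
carboxylic acid: present (HOOC — –COOH: carbonyl C bonded to –OH and C → carboxylic acid (the –OH is not a separate alcohol)).
amine: present (CH2NHCH2 — C–N–C with sp³ carbons and no adjacent C=O → amine (secondary)).
aldehyde: absent. In CH(COCH3), the carbonyl carbon is bonded to two carbons, so it is a ketone, not an aldehyde. In HOOC, the carbonyl carbon bears –OH, not –H, so it is a carboxylic acid.

aldehyde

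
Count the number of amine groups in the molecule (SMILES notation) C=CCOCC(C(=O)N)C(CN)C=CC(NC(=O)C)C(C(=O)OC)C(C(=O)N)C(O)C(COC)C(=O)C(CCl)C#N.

C=C double bond → alkene.
C–O–C with sp³ carbons on both sides and no adjacent C=O → ether.
pendant –CONH2: carbonyl C bonded to C and N → amide.
pendant –CH2NH2: N on sp³ C, no adjacent C=O → amine.
C=C double bond → alkene.
pendant –NHC(=O)CH3: N bonded to a carbonyl → amide (not amine).
pendant –COOCH3: carbonyl C bonded to C and –OCH3 → ester.
pendant –CONH2: carbonyl C bonded to C and N → amide.
–OH on an sp³ carbon → alcohol (secondary).
pendant –CH2OCH3: C–O–C linkage → ether.
–C(=O)– with carbon on both sides → ketone.
pendant –CH2X: halogen on sp³ carbon → alkyl halide.
–C≡N: carbon triple-bonded to nitrogen → nitrile.
Amine appears at: CH(CH2NH2) → 1.

1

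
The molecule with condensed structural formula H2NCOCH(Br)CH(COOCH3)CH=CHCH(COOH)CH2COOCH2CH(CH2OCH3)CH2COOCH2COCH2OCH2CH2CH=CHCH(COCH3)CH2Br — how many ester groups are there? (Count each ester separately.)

–C(=O)NH2: carbonyl C bonded to C and to N → amide (the N is not a separate amine).
halogen on an sp³ carbon → alkyl halide.
pendant –COOCH3: carbonyl C bonded to C and –OCH3 → ester.
C=C double bond → alkene.
pendant –COOH: carbonyl C bonded to C and –OH → carboxylic acid.
–C(=O)–O–C with C on the carbonyl side → ester.
pendant –CH2OCH3: C–O–C linkage → ether.
–C(=O)–O–C with C on the carbonyl side → ester.
–C(=O)– with carbon on both sides → ketone.
C–O–C with sp³ carbons on both sides and no adjacent C=O → ether.
C=C double bond → alkene.
pendant –COCH3: carbonyl C bonded to two carbons → ketone.
halogen on an sp³ carbon → alkyl halide.
Ester appears at: CH(COOCH3), CH2COOCH2, CH2COOCH2 → 3.

3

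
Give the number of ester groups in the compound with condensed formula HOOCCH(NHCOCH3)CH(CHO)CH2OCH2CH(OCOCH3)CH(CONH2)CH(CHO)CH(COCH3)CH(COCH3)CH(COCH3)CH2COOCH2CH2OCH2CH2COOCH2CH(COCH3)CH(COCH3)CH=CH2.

Reading the structure from left to right:
  HOOC: –COOH: carbonyl C bonded to –OH and C → carboxylic acid (the –OH is not a separate alcohol).
  CH(NHCOCH3): pendant –NHC(=O)CH3: N bonded to a carbonyl → amide (not amine).
  CH(CHO): pendant –CHO: carbonyl C bonded to C and H → aldehyde.
  CH2OCH2: C–O–C with sp³ carbons on both sides and no adjacent C=O → ether.
  CH(OCOCH3): pendant –OC(=O)CH3: an acyloxy group → ester.
  CH(CONH2): pendant –CONH2: carbonyl C bonded to C and N → amide.
  CH(CHO): pendant –CHO: carbonyl C bonded to C and H → aldehyde.
  CH(COCH3): pendant –COCH3: carbonyl C bonded to two carbons → ketone.
  CH(COCH3): pendant –COCH3: carbonyl C bonded to two carbons → ketone.
  CH(COCH3): pendant –COCH3: carbonyl C bonded to two carbons → ketone.
  CH2COOCH2: –C(=O)–O–C with C on the carbonyl side → ester.
  CH2OCH2: C–O–C with sp³ carbons on both sides and no adjacent C=O → ether.
  CH2COOCH2: –C(=O)–O–C with C on the carbonyl side → ester.
  CH(COCH3): pendant –COCH3: carbonyl C bonded to two carbons → ketone.
  CH(COCH3): pendant –COCH3: carbonyl C bonded to two carbons → ketone.
  CH=CH2: C=C double bond → alkene.
Ester appears at: CH(OCOCH3), CH2COOCH2, CH2COOCH2 → 3.

3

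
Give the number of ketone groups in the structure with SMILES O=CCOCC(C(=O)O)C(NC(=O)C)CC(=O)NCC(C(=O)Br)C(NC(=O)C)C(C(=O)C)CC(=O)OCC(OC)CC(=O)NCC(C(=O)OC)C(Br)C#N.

1

terminal –CHO: carbonyl C bonded to H and C → aldehyde.
C–O–C with sp³ carbons on both sides and no adjacent C=O → ether.
pendant –COOH: carbonyl C bonded to C and –OH → carboxylic acid.
pendant –NHC(=O)CH3: N bonded to a carbonyl → amide (not amine).
–C(=O)–N– linkage → amide (the N is not an amine).
pendant –C(=O)X: carbonyl C bonded to C and halogen → acyl halide.
pendant –NHC(=O)CH3: N bonded to a carbonyl → amide (not amine).
pendant –COCH3: carbonyl C bonded to two carbons → ketone.
–C(=O)–O–C with C on the carbonyl side → ester.
pendant –OCH3: C–O–C with sp³ C, no adjacent C=O → ether.
–C(=O)–N– linkage → amide (the N is not an amine).
pendant –COOCH3: carbonyl C bonded to C and –OCH3 → ester.
halogen on an sp³ carbon → alkyl halide.
–C≡N: carbon triple-bonded to nitrogen → nitrile.
Ketone appears at: CH(COCH3) → 1.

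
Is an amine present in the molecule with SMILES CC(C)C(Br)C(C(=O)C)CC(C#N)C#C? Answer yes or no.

no

Working along the chain:
  CH(Br): halogen on an sp³ carbon → alkyl halide.
  CH(COCH3): pendant –COCH3: carbonyl C bonded to two carbons → ketone.
  CH(CN): pendant –C≡N: nitrile.
  C≡CH: C≡C triple bond → alkyne.
The groups actually present are: alkyl halide, alkyne, ketone, nitrile.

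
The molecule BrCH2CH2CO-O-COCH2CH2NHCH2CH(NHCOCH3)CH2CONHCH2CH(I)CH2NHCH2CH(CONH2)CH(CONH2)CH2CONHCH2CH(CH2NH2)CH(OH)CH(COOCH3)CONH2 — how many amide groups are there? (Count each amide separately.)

halogen on an sp³ carbon → alkyl halide.
two acyl groups sharing one oxygen, –C(=O)–O–C(=O)– → anhydride.
C–N–C with sp³ carbons and no adjacent C=O → amine (secondary).
pendant –NHC(=O)CH3: N bonded to a carbonyl → amide (not amine).
–C(=O)–N– linkage → amide (the N is not an amine).
halogen on an sp³ carbon → alkyl halide.
C–N–C with sp³ carbons and no adjacent C=O → amine (secondary).
pendant –CONH2: carbonyl C bonded to C and N → amide.
pendant –CONH2: carbonyl C bonded to C and N → amide.
–C(=O)–N– linkage → amide (the N is not an amine).
pendant –CH2NH2: N on sp³ C, no adjacent C=O → amine.
–OH on an sp³ carbon → alcohol (secondary).
pendant –COOCH3: carbonyl C bonded to C and –OCH3 → ester.
–C(=O)NH2: carbonyl C bonded to C and to N → amide (the N is not a separate amine).
Amide appears at: CH(NHCOCH3), CH2CONHCH2, CH(CONH2), CH(CONH2), CH2CONHCH2, CONH2 → 6.

6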